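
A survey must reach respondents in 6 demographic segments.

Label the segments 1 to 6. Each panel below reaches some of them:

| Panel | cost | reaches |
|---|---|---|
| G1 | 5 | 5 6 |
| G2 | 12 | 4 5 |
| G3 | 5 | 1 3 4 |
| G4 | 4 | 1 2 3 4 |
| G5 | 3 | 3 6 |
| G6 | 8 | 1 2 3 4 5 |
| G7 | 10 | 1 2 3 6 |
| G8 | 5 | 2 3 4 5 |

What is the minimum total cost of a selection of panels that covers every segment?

9

G1, G4 together cover every segment (G1 ∪ G4 = {1, 2, 3, 4, 5, 6}); total cost 5 + 4 = 9.
No covering selection has total cost below 9.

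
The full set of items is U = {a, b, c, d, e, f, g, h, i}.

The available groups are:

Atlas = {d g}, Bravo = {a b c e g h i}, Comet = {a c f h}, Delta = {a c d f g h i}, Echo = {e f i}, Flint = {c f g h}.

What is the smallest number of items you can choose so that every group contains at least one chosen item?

2

The 2 items {f, g} hit every group.
The groups Atlas, Echo are pairwise disjoint, so any hitting set needs a separate item for each — at least 2. Hence 2 is optimal.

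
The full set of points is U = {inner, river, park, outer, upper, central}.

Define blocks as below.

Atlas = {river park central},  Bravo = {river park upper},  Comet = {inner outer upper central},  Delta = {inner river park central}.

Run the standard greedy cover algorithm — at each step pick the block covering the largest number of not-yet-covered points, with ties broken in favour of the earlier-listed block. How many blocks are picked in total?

Greedy: pick Comet (covers 4 new) → pick Atlas (covers 2 new). Total picks: 2.

2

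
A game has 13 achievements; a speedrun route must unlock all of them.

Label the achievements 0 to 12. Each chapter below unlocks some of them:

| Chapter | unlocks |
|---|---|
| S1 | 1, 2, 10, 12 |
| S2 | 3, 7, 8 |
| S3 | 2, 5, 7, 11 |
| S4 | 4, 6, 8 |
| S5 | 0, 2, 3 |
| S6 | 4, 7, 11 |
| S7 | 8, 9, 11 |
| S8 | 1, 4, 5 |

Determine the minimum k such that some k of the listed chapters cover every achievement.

S1 and S3 and S4 and S5 and S7 together: S1 ∪ S3 ∪ S4 ∪ S5 ∪ S7 = {0, 1, 2, 3, 4, 5, 6, 7, 8, 9, 10, 11, 12} — every achievement is covered.
Only S5 contains 0, so S5 is forced; the remaining 10 achievements need at least 4 more chapters (each remaining chapter adds at most 3) — so at least 5 chapters are needed, and 5 is optimal.

5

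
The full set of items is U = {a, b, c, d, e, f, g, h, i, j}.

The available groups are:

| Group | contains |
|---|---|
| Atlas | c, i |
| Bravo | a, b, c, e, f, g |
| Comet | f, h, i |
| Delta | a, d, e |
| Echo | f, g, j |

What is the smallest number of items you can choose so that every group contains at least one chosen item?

T = {a, c, f} meets every group (each contains at least one member of T), and |T| = 3.
The groups Atlas, Delta, Echo are pairwise disjoint, so any hitting set needs a separate item for each — at least 3. Hence 3 is optimal.

3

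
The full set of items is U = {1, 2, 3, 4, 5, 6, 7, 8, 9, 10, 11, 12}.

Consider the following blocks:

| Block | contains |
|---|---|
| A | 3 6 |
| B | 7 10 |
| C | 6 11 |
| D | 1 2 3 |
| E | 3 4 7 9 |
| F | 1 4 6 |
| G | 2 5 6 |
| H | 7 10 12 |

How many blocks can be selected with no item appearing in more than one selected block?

3

C, D, H are pairwise disjoint (C={6,11}; D={1,2,3}; H={7,10,12}).
Every remaining block overlaps one of these, and no 4 of the listed blocks are pairwise disjoint, so 3 is the maximum.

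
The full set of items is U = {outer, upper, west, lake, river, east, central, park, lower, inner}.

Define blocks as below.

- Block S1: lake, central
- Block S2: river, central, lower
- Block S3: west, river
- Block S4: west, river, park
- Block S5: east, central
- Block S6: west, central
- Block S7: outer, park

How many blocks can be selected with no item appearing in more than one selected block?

S1, S3, S7 are pairwise disjoint (S1={lake,central}; S3={west,river}; S7={outer,park}).
Every remaining block overlaps one of these, and no 4 of the listed blocks are pairwise disjoint, so 3 is the maximum.

3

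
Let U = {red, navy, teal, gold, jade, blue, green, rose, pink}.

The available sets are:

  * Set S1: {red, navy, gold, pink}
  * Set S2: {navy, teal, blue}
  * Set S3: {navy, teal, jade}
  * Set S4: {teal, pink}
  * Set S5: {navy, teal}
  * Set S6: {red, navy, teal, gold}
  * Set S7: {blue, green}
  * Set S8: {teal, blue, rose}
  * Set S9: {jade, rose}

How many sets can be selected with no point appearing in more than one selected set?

S4, S7, S9 are pairwise disjoint (S4={teal,pink}; S7={blue,green}; S9={jade,rose}).
Every remaining set overlaps one of these, and no 4 of the listed sets are pairwise disjoint, so 3 is the maximum.

3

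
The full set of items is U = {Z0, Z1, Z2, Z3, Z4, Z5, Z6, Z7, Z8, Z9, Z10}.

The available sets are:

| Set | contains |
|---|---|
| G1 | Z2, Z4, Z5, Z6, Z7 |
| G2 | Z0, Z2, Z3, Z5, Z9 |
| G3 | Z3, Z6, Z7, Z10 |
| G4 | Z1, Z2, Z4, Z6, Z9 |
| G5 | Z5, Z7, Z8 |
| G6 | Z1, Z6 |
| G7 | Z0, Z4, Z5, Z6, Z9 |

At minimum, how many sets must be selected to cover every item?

G3, G4, G5, and G7 cover everything between them: the union {Z0, Z1, Z2, Z3, Z4, Z5, Z6, Z7, Z8, Z9, Z10} is all of U.
No 3 of the 7 sets cover everything (all 35 combinations miss at least one item), so 4 is optimal.

4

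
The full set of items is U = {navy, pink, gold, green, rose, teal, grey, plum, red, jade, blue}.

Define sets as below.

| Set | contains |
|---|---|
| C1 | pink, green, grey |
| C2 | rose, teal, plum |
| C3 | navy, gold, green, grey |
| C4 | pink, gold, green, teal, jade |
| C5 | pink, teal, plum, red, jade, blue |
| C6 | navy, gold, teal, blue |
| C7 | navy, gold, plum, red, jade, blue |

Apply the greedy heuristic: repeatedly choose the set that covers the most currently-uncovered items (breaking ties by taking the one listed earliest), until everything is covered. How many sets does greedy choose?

3

Greedy: pick C5 (covers 6 new) → pick C3 (covers 4 new) → pick C2 (covers 1 new). Total picks: 3.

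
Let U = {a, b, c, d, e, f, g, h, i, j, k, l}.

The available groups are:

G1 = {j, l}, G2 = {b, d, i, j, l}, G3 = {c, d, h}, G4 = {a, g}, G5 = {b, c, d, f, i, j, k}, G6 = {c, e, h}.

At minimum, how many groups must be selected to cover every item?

4

G1 and G4 and G5 and G6 together: G1 ∪ G4 ∪ G5 ∪ G6 = {a, b, c, d, e, f, g, h, i, j, k, l} — every item is covered.
Only G5 contains f, so G5 is forced; the remaining 5 items need at least 3 more groups (each remaining group adds at most 2) — so at least 4 groups are needed, and 4 is optimal.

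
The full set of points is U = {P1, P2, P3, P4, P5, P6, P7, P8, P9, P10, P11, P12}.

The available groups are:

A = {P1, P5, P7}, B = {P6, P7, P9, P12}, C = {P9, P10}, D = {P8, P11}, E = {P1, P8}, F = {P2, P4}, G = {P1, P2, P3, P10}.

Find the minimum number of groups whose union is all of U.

5

A and B and D and F and G together: A ∪ B ∪ D ∪ F ∪ G = {P1, P2, P3, P4, P5, P6, P7, P8, P9, P10, P11, P12} — every point is covered.
No 4 of the 7 groups cover everything (all 35 combinations miss at least one point), so 5 is optimal.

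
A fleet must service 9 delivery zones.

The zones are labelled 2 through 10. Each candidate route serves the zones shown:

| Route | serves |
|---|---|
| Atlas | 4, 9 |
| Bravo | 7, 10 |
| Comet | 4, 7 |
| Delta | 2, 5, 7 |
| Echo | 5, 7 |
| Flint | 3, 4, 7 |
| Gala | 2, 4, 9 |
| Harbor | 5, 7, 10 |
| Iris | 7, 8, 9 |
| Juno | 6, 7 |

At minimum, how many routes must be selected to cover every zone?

Bravo and Delta and Flint and Iris and Juno together: Bravo ∪ Delta ∪ Flint ∪ Iris ∪ Juno = {2, 3, 4, 5, 6, 7, 8, 9, 10} — every zone is covered.
No 4 of the 10 routes cover everything (all 210 combinations miss at least one zone), so 5 is optimal.

5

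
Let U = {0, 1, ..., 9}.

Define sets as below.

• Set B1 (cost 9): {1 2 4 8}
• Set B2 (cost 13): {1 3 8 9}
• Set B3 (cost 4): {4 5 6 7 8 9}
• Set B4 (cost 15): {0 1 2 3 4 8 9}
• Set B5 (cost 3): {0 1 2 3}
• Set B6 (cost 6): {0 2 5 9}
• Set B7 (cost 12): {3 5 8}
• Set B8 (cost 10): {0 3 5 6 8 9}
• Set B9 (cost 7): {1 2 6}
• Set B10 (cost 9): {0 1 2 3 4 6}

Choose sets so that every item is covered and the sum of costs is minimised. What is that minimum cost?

B3, B5 together cover every item (B3 ∪ B5 = {0, 1, 2, 3, 4, 5, 6, 7, 8, 9}); total cost 4 + 3 = 7.
No covering selection has total cost below 7.

7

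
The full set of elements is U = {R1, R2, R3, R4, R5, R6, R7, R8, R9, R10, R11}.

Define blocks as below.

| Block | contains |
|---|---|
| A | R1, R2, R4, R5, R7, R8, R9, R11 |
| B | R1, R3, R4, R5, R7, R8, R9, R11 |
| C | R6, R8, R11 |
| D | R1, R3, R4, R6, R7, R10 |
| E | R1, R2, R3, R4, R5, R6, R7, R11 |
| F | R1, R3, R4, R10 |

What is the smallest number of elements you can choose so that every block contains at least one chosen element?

2

Take H = {R1, R11}. Each listed block contains at least one of these, so H is a hitting set of size 2.
The blocks C, F are pairwise disjoint, so any hitting set needs a separate element for each — at least 2. Hence 2 is optimal.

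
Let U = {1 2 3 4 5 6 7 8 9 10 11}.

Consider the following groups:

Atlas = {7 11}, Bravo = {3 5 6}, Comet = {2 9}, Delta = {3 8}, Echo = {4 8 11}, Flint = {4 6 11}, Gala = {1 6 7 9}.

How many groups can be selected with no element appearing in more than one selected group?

3

Atlas, Bravo, Comet are pairwise disjoint (Atlas={7,11}; Bravo={3,5,6}; Comet={2,9}).
Every remaining group overlaps one of these, and no 4 of the listed groups are pairwise disjoint, so 3 is the maximum.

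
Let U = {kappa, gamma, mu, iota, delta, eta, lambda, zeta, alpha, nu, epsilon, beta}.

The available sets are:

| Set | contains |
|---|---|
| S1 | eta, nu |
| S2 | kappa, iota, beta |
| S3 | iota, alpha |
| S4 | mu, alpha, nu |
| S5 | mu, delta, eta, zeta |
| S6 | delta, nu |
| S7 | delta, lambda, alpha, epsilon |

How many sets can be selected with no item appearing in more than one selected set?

S1, S2, S7 are pairwise disjoint (S1={eta,nu}; S2={kappa,iota,beta}; S7={delta,lambda,alpha,epsilon}).
Every remaining set overlaps one of these, and no 4 of the listed sets are pairwise disjoint, so 3 is the maximum.

3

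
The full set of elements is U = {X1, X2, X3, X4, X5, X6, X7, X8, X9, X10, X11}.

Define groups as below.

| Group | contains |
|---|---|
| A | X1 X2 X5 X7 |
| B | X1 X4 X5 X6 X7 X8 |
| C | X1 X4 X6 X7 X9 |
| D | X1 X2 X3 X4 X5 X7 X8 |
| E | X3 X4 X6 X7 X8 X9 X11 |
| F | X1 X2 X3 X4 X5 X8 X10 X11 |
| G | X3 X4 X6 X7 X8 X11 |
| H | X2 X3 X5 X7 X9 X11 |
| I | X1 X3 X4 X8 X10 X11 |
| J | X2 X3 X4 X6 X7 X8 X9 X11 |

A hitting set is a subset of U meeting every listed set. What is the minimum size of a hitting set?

Take T = {X1, X11}. Each listed group contains at least one of these, so T is a hitting set of size 2.
No single element lies in every group, so at least 2 are needed and 2 is optimal.

2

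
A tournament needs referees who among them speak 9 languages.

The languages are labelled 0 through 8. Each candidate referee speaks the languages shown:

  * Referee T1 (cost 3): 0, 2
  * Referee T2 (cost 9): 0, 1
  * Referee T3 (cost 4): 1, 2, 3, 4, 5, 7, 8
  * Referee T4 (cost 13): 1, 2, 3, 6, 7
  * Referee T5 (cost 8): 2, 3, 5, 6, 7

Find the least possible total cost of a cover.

T1, T3, T5 together cover every language (T1 ∪ T3 ∪ T5 = {0, 1, 2, 3, 4, 5, 6, 7, 8}); total cost 3 + 4 + 8 = 15.
No covering selection has total cost below 15.

15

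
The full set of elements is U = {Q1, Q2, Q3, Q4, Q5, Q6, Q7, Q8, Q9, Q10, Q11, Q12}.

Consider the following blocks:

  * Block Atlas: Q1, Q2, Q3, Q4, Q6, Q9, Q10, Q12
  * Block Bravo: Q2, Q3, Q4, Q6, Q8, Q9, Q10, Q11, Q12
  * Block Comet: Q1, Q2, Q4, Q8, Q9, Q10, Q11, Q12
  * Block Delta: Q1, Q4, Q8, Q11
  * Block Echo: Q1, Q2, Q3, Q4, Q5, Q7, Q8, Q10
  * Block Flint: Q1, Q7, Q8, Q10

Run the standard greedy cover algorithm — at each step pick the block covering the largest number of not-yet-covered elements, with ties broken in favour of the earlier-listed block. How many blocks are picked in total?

2

Greedy: pick Bravo (covers 9 new) → pick Echo (covers 3 new). Total picks: 2.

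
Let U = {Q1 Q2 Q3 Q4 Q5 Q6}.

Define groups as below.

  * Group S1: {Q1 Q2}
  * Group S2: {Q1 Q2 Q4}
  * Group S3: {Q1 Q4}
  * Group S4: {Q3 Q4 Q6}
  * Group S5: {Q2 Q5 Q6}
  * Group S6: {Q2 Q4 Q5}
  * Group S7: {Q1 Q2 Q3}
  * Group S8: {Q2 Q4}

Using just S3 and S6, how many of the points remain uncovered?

2

Union of S3, S6 = {Q1, Q2, Q4, Q5}.
Not covered: Q3, Q6 — 2 points.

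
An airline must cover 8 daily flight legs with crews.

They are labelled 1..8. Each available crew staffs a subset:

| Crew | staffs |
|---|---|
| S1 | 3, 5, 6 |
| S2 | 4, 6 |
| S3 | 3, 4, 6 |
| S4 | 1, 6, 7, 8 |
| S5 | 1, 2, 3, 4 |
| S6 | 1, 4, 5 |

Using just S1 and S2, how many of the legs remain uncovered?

4

Union of S1, S2 = {3, 4, 5, 6}.
Not covered: 1, 2, 7, 8 — 4 legs.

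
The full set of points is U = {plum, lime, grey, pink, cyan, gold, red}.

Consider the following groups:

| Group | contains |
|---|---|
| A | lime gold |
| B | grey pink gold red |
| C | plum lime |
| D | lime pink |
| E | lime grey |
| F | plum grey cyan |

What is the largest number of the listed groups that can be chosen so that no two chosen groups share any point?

2

B, C are pairwise disjoint (B={grey,pink,gold,red}; C={plum,lime}).
Every remaining group overlaps one of these, and no 3 of the listed groups are pairwise disjoint, so 2 is the maximum.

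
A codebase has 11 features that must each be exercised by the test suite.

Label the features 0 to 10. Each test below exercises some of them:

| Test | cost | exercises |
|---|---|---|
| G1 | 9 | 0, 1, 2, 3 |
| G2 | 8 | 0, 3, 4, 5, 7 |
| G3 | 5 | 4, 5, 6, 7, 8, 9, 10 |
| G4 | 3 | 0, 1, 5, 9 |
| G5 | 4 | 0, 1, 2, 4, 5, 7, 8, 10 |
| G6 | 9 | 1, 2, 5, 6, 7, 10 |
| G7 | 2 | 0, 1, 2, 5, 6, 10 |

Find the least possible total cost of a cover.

G1, G3 together cover every feature (G1 ∪ G3 = {0, 1, 2, 3, 4, 5, 6, 7, 8, 9, 10}); total cost 9 + 5 = 14.
The greedy pick G7, G3, G2 costs 15; no covering selection beats 14.

14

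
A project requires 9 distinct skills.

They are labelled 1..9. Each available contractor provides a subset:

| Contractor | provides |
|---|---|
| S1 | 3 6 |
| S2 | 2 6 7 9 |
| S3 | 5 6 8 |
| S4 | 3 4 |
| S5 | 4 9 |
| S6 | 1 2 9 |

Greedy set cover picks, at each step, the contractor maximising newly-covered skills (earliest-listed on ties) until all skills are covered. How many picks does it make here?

Greedy: pick S2 (covers 4 new) → pick S3 (covers 2 new) → pick S4 (covers 2 new) → pick S6 (covers 1 new). Total picks: 4.

4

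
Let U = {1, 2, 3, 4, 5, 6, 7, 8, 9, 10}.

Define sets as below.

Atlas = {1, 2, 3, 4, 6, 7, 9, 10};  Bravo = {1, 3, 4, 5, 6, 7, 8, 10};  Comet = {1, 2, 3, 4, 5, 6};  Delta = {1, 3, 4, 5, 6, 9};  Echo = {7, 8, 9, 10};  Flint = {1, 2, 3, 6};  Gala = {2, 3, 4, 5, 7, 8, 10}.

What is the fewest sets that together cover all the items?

Atlas and Gala together: Atlas ∪ Gala = {1, 2, 3, 4, 5, 6, 7, 8, 9, 10} — every item is covered.
No single set has all 10 items (the largest, Atlas, has 8), so 2 is optimal.

2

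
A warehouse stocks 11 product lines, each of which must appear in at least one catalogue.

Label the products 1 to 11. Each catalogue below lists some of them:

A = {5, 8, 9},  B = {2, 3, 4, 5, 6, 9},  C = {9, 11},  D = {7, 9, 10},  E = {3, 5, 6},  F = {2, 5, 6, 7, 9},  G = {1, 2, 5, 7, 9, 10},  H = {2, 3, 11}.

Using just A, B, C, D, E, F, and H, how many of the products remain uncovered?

Union of A, B, C, D, E, F, H = {2, 3, 4, 5, 6, 7, 8, 9, 10, 11}.
Not covered: 1 — 1 product.

1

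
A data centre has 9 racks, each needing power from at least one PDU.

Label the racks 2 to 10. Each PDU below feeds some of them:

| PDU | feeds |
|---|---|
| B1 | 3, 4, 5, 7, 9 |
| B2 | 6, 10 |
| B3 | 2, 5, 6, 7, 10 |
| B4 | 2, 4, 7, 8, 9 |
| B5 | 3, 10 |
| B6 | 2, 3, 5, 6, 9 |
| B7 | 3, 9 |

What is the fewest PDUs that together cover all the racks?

3

B3 and B4 and B5 together: B3 ∪ B4 ∪ B5 = {2, 3, 4, 5, 6, 7, 8, 9, 10} — every rack is covered.
Only B4 contains 8, so B4 is forced; the remaining 4 racks need at least 2 more PDUs (each remaining PDU adds at most 3) — so at least 3 PDUs are needed, and 3 is optimal.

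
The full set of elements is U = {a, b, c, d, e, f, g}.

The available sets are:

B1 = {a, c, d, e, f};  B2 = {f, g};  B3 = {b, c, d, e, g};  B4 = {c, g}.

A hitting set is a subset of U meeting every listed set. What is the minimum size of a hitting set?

H = {d, g} meets every set (each contains at least one member of H), and |H| = 2.
No single element lies in every set, so at least 2 are needed and 2 is optimal.

2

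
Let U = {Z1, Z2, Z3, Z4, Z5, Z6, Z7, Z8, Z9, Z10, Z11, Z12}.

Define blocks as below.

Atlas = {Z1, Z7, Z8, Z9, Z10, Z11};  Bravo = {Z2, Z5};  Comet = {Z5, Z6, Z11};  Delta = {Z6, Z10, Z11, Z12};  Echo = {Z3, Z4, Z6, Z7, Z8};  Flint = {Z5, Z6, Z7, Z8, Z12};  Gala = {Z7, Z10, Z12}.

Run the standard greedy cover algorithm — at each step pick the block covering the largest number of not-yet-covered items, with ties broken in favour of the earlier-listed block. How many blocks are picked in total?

4

Greedy: pick Atlas (covers 6 new) → pick Echo (covers 3 new) → pick Bravo (covers 2 new) → pick Delta (covers 1 new). Total picks: 4.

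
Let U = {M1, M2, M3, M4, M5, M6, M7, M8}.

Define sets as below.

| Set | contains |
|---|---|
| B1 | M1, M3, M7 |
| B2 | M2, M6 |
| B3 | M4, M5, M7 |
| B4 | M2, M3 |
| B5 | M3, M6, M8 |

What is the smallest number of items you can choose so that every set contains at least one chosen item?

3

H = {M2, M3, M7} meets every set (each contains at least one member of H), and |H| = 3.
No choice of 2 items meets every set, so 3 is the minimum.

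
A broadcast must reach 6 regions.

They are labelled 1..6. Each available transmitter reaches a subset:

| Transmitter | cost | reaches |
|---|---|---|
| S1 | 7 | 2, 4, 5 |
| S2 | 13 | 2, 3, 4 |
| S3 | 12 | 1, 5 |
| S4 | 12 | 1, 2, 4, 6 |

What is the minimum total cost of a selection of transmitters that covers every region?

S1, S2, S4 together cover every region (S1 ∪ S2 ∪ S4 = {1, 2, 3, 4, 5, 6}); total cost 7 + 13 + 12 = 32.
No covering selection has total cost below 32.

32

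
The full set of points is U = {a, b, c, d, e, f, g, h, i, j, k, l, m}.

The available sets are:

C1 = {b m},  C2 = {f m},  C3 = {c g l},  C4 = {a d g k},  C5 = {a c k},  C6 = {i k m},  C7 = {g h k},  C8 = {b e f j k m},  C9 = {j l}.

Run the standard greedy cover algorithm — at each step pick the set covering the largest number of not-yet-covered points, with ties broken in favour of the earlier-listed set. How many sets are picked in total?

Greedy: pick C8 (covers 6 new) → pick C3 (covers 3 new) → pick C4 (covers 2 new) → pick C6 (covers 1 new) → pick C7 (covers 1 new). Total picks: 5.

5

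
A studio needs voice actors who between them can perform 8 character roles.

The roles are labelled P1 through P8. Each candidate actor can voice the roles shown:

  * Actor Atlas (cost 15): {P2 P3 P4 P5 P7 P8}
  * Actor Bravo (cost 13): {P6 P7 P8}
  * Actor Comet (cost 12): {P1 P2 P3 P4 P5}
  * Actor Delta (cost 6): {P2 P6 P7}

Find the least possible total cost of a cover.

Bravo, Comet together cover every role (Bravo ∪ Comet = {P1, P2, P3, P4, P5, P6, P7, P8}); total cost 13 + 12 = 25.
The greedy pick Delta, Comet, Bravo costs 31; no covering selection beats 25.

25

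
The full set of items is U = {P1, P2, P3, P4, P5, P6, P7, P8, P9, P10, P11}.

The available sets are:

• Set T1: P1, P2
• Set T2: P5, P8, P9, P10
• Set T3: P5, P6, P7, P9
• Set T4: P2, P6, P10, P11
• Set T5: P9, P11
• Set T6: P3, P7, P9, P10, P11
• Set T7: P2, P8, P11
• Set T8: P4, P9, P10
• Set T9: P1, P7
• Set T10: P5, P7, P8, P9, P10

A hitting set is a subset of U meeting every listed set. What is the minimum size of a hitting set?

3

H = {P1, P9, P11} meets every set (each contains at least one member of H), and |H| = 3.
The sets T7, T8, T9 are pairwise disjoint, so any hitting set needs a separate item for each — at least 3. Hence 3 is optimal.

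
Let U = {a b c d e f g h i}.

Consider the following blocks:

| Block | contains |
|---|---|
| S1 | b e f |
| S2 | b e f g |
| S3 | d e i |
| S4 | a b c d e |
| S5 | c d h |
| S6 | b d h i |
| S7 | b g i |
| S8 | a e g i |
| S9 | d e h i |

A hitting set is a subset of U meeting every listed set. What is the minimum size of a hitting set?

3

T = {d, f, g} meets every block (each contains at least one member of T), and |T| = 3.
No choice of 2 items meets every block, so 3 is the minimum.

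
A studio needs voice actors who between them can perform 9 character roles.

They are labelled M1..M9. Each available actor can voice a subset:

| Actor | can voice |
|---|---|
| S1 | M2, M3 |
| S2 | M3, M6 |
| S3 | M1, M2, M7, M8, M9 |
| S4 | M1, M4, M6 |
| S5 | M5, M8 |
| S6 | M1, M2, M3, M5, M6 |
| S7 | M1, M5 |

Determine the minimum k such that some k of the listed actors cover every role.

3

S3 and S4 and S6 together: S3 ∪ S4 ∪ S6 = {M1, M2, M3, M4, M5, M6, M7, M8, M9} — every role is covered.
Only S4 contains M4, so S4 is forced; the remaining 6 roles need at least 2 more actors (each remaining actor adds at most 4) — so at least 3 actors are needed, and 3 is optimal.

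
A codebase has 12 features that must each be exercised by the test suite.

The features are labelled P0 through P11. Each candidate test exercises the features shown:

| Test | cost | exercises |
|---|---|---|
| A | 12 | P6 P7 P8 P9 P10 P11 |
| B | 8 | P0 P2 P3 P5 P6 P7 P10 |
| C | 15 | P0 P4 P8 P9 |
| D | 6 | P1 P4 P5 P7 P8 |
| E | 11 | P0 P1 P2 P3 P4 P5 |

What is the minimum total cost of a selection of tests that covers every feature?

A, E together cover every feature (A ∪ E = {P0, P1, P2, P3, P4, P5, P6, P7, P8, P9, P10, P11}); total cost 12 + 11 = 23.
The greedy pick B, D, A costs 26; no covering selection beats 23.

23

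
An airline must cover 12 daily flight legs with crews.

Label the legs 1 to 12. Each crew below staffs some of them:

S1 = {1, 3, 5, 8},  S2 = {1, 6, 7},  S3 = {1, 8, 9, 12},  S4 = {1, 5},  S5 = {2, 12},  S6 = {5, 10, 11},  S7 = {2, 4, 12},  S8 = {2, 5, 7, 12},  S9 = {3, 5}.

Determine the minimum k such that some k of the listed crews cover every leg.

Take {S1, S2, S3, S6, S7}. Their union is {1, 2, 3, 4, 5, 6, 7, 8, 9, 10, 11, 12}, which is all 12 legs.
No 4 of the 9 crews cover everything (all 126 combinations miss at least one leg), so 5 is optimal.

5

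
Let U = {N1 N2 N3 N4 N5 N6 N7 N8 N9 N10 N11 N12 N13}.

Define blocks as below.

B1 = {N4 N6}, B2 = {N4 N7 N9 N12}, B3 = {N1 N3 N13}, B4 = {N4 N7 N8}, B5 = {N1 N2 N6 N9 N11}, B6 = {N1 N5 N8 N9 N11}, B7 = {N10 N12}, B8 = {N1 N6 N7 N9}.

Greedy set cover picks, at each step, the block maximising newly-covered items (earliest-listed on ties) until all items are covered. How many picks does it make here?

Greedy: pick B5 (covers 5 new) → pick B2 (covers 3 new) → pick B3 (covers 2 new) → pick B6 (covers 2 new) → pick B7 (covers 1 new). Total picks: 5.

5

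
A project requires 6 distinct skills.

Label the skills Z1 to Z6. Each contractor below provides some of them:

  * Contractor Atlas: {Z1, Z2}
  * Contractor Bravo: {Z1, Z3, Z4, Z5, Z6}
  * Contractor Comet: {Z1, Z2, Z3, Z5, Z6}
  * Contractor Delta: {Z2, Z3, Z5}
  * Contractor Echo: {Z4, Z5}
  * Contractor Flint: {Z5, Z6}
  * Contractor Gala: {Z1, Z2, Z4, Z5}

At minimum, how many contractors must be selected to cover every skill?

2

Bravo and Gala together: Bravo ∪ Gala = {Z1, Z2, Z3, Z4, Z5, Z6} — every skill is covered.
No single contractor has all 6 skills (the largest, Bravo, has 5), so 2 is optimal.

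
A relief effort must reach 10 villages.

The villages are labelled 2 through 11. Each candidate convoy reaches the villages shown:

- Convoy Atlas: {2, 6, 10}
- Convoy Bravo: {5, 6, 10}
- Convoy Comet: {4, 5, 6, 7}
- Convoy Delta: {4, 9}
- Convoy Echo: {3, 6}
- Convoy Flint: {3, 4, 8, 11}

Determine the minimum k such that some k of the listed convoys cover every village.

Atlas and Comet and Delta and Flint together: Atlas ∪ Comet ∪ Delta ∪ Flint = {2, 3, 4, 5, 6, 7, 8, 9, 10, 11} — every village is covered.
Only Delta contains 9, so Delta is forced; the remaining 8 villages need at least 3 more convoys (each remaining convoy adds at most 3) — so at least 4 convoys are needed, and 4 is optimal.

4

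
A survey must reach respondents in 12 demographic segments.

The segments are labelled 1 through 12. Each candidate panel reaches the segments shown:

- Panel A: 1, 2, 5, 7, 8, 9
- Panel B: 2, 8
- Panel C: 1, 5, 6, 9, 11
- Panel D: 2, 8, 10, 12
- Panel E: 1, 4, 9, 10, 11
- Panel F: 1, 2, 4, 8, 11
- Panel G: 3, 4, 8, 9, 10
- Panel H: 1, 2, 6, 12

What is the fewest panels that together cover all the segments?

4

A and C and D and G together: A ∪ C ∪ D ∪ G = {1, 2, 3, 4, 5, 6, 7, 8, 9, 10, 11, 12} — every segment is covered.
No 3 of the 8 panels cover everything (all 56 combinations miss at least one segment), so 4 is optimal.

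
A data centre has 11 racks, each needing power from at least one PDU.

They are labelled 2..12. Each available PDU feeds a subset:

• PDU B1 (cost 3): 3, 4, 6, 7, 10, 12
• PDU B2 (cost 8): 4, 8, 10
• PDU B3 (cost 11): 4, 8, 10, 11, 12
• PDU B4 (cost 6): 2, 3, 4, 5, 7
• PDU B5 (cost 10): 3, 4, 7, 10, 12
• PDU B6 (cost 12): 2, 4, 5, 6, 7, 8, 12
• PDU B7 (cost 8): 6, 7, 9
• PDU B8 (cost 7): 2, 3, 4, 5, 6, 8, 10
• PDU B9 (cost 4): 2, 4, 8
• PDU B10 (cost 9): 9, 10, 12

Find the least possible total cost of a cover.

25

B3, B4, B7 together cover every rack (B3 ∪ B4 ∪ B7 = {2, 3, 4, 5, 6, 7, 8, 9, 10, 11, 12}); total cost 11 + 6 + 8 = 25.
The greedy pick B1, B9, B4, B7, B3 costs 32; no covering selection beats 25.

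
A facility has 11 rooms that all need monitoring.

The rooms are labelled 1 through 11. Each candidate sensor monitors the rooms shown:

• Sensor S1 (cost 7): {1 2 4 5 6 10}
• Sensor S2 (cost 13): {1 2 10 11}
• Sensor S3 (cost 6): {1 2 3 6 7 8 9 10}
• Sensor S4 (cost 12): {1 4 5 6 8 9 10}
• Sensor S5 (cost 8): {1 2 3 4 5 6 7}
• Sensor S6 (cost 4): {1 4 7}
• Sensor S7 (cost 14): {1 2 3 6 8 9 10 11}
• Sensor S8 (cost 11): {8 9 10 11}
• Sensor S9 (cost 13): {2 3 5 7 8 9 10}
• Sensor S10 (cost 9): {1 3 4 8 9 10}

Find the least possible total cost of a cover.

S5, S8 together cover every room (S5 ∪ S8 = {1, 2, 3, 4, 5, 6, 7, 8, 9, 10, 11}); total cost 8 + 11 = 19.
The greedy pick S3, S1, S8 costs 24; no covering selection beats 19.

19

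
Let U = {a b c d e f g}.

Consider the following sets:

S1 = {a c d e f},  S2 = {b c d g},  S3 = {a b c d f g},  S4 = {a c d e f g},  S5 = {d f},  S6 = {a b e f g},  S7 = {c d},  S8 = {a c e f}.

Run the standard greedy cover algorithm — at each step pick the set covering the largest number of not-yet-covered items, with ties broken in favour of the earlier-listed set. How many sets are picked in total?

2

Greedy: pick S3 (covers 6 new) → pick S1 (covers 1 new). Total picks: 2.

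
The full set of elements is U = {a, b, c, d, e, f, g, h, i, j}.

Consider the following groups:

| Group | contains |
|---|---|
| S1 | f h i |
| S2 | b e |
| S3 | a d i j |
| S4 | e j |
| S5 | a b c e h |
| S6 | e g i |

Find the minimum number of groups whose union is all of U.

4

S1, S3, S5, and S6 cover everything between them: the union {a, b, c, d, e, f, g, h, i, j} is all of U.
No 3 of the 6 groups cover everything (all 20 combinations miss at least one element), so 4 is optimal.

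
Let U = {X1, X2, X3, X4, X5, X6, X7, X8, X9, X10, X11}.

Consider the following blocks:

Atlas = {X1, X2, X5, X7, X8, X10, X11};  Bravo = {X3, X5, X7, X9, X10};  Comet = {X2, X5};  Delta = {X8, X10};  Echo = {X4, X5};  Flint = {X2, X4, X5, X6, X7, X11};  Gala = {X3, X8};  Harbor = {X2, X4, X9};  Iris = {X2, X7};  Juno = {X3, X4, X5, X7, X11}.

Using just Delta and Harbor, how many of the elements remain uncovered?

Union of Delta, Harbor = {X2, X4, X8, X9, X10}.
Not covered: X1, X3, X5, X6, X7, X11 — 6 elements.

6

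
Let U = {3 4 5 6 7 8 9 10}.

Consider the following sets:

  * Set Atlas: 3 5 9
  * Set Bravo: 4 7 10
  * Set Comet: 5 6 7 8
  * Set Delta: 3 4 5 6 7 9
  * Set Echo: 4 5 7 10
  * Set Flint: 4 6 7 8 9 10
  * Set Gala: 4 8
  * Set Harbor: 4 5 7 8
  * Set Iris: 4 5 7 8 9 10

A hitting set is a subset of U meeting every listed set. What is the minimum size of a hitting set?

The 2 points {4, 5} hit every set.
The sets Atlas, Gala are pairwise disjoint, so any hitting set needs a separate point for each — at least 2. Hence 2 is optimal.

2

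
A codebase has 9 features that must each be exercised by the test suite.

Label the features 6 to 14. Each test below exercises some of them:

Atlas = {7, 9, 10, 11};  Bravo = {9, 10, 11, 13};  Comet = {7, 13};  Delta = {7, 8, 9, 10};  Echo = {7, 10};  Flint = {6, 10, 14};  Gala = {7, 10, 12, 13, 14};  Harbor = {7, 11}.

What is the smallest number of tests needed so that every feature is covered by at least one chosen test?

4

Take {Atlas, Delta, Flint, Gala}. Their union is {6, 7, 8, 9, 10, 11, 12, 13, 14}, which is all 9 features.
No 3 of the 8 tests cover everything (all 56 combinations miss at least one feature), so 4 is optimal.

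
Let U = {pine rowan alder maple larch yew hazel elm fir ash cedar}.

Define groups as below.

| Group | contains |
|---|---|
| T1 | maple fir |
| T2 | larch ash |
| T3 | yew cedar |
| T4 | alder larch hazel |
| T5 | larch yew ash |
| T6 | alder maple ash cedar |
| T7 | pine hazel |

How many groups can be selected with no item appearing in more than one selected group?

4

T1, T2, T3, T7 are pairwise disjoint (T1={maple,fir}; T2={larch,ash}; T3={yew,cedar}; T7={pine,hazel}).
Every remaining group overlaps one of these, and no 5 of the listed groups are pairwise disjoint, so 4 is the maximum.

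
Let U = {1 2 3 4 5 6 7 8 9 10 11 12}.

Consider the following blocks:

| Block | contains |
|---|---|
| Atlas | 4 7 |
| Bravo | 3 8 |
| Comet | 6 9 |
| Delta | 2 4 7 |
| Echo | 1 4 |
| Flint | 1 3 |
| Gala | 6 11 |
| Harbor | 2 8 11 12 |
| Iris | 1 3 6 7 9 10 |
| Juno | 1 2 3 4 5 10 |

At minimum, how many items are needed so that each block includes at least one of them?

The 4 items {3, 4, 6, 12} hit every block.
The blocks Atlas, Comet, Flint, Harbor are pairwise disjoint, so any hitting set needs a separate item for each — at least 4. Hence 4 is optimal.

4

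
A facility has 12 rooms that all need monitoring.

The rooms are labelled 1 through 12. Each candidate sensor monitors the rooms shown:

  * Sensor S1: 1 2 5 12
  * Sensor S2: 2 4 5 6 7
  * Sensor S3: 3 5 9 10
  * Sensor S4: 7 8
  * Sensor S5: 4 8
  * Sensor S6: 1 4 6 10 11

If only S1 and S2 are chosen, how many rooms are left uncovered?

5

Union of S1, S2 = {1, 2, 4, 5, 6, 7, 12}.
Not covered: 3, 8, 9, 10, 11 — 5 rooms.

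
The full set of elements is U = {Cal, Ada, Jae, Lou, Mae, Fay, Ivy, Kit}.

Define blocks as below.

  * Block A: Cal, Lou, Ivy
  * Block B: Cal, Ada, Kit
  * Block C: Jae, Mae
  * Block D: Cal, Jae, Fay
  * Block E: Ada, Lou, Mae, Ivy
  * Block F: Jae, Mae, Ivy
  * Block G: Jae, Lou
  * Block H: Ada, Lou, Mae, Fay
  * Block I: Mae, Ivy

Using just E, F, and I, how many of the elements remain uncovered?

3

Union of E, F, I = {Ada, Jae, Lou, Mae, Ivy}.
Not covered: Cal, Fay, Kit — 3 elements.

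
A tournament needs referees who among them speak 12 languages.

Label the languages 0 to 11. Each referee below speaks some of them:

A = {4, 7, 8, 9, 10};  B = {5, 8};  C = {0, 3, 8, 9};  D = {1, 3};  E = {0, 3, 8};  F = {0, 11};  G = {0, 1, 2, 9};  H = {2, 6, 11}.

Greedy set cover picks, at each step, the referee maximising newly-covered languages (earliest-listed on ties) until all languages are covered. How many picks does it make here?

5

Greedy: pick A (covers 5 new) → pick G (covers 3 new) → pick H (covers 2 new) → pick B (covers 1 new) → pick C (covers 1 new). Total picks: 5.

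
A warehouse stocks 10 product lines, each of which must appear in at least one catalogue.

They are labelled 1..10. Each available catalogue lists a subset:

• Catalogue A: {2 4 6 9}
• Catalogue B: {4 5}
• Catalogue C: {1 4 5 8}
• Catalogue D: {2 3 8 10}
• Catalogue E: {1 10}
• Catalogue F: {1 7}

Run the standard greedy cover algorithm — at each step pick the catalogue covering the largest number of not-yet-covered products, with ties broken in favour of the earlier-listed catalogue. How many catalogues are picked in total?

Greedy: pick A (covers 4 new) → pick C (covers 3 new) → pick D (covers 2 new) → pick F (covers 1 new). Total picks: 4.

4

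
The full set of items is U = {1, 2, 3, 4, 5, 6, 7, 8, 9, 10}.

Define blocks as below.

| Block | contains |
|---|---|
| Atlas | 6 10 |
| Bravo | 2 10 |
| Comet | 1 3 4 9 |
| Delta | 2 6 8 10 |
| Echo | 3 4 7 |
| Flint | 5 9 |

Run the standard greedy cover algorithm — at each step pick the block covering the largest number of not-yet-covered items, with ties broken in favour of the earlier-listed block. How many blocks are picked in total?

4

Greedy: pick Comet (covers 4 new) → pick Delta (covers 4 new) → pick Echo (covers 1 new) → pick Flint (covers 1 new). Total picks: 4.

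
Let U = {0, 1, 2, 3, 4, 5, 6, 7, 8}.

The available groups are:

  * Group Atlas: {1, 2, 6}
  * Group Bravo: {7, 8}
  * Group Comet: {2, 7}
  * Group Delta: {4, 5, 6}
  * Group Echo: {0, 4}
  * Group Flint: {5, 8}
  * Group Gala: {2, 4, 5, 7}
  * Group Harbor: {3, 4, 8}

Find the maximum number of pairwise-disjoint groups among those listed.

3

Comet, Echo, Flint are pairwise disjoint (Comet={2,7}; Echo={0,4}; Flint={5,8}).
Every remaining group overlaps one of these, and no 4 of the listed groups are pairwise disjoint, so 3 is the maximum.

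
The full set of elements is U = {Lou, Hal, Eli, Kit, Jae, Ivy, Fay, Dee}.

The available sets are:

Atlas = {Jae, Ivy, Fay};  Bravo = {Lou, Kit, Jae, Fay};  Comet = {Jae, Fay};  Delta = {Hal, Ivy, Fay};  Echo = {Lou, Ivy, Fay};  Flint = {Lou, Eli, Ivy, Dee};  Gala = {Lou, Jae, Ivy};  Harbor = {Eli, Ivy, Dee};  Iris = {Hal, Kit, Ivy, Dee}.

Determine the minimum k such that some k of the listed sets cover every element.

3

Comet and Flint and Iris together: Comet ∪ Flint ∪ Iris = {Lou, Hal, Eli, Kit, Jae, Ivy, Fay, Dee} — every element is covered.
No 2 of the 9 sets cover everything (all 36 combinations miss at least one element), so 3 is optimal.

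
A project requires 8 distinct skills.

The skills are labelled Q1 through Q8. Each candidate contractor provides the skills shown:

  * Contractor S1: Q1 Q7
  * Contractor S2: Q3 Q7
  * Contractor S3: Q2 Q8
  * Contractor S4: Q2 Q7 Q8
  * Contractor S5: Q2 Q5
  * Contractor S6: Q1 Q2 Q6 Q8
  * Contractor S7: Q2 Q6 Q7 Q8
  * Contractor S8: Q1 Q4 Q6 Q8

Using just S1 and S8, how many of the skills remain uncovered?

3

Union of S1, S8 = {Q1, Q4, Q6, Q7, Q8}.
Not covered: Q2, Q3, Q5 — 3 skills.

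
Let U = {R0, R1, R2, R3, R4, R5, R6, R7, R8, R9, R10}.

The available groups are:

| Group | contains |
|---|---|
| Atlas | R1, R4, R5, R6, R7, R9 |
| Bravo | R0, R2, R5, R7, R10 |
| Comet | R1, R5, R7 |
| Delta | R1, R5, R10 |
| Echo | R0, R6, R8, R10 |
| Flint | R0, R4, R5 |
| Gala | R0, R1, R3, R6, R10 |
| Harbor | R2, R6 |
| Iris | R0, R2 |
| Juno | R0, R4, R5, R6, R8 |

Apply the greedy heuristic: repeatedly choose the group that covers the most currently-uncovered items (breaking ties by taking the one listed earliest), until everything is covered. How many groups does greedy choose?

4

Greedy: pick Atlas (covers 6 new) → pick Bravo (covers 3 new) → pick Echo (covers 1 new) → pick Gala (covers 1 new). Total picks: 4.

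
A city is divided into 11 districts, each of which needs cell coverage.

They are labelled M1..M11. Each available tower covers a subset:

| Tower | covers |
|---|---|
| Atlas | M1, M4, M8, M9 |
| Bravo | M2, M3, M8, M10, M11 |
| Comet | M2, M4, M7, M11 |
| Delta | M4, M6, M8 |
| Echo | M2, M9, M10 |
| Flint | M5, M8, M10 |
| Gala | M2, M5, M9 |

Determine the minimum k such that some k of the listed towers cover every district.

Atlas and Bravo and Comet and Delta and Flint together: Atlas ∪ Bravo ∪ Comet ∪ Delta ∪ Flint = {M1, M2, M3, M4, M5, M6, M7, M8, M9, M10, M11} — every district is covered.
No 4 of the 7 towers cover everything (all 35 combinations miss at least one district), so 5 is optimal.

5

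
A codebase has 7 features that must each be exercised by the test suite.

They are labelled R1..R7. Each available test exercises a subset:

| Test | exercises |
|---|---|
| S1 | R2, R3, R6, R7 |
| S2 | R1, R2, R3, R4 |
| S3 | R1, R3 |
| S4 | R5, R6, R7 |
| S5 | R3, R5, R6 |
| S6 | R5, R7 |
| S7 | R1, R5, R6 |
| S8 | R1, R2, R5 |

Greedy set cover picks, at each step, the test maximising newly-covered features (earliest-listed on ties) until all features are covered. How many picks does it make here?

3

Greedy: pick S1 (covers 4 new) → pick S2 (covers 2 new) → pick S4 (covers 1 new). Total picks: 3.
(The true minimum cover uses only 2 tests, so greedy is not optimal here.)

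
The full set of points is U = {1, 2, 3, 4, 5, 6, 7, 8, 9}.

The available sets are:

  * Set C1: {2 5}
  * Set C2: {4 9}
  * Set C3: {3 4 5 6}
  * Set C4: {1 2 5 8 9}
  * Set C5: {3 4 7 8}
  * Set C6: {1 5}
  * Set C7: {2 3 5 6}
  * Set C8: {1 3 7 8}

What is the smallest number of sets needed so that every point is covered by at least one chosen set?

3

C3, C4, and C8 cover everything between them: the union {1, 2, 3, 4, 5, 6, 7, 8, 9} is all of U.
No 2 of the 8 sets cover everything (all 28 combinations miss at least one point), so 3 is optimal.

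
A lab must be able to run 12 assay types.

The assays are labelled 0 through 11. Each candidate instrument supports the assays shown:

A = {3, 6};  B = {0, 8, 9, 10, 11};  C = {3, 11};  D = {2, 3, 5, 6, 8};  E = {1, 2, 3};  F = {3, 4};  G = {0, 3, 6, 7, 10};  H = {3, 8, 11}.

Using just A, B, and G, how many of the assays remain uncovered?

4

Union of A, B, G = {0, 3, 6, 7, 8, 9, 10, 11}.
Not covered: 1, 2, 4, 5 — 4 assays.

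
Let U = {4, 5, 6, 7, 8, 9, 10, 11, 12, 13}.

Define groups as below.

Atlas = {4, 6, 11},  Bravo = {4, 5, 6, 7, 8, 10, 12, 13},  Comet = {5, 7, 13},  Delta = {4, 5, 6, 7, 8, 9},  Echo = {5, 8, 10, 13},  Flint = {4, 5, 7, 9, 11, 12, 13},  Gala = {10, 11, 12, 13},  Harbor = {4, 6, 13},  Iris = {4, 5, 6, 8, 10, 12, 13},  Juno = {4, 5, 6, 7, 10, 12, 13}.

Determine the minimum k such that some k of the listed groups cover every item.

2

Delta and Gala cover everything between them: the union {4, 5, 6, 7, 8, 9, 10, 11, 12, 13} is all of U.
No single group has all 10 items (the largest, Bravo, has 8), so 2 is optimal.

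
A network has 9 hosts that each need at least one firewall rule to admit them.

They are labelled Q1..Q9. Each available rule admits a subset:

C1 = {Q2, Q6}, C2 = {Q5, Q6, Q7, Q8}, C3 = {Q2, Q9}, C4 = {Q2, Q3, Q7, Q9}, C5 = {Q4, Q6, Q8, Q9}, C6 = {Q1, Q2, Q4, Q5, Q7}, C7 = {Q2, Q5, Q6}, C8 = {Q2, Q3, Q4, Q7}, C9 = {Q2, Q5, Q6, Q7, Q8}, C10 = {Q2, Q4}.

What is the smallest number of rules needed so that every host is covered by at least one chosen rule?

Take {C5, C6, C8}. Their union is {Q1, Q2, Q3, Q4, Q5, Q6, Q7, Q8, Q9}, which is all 9 hosts.
Only C6 contains Q1, so C6 is forced; the remaining 4 hosts need at least 2 more rules (each remaining rule adds at most 3) — so at least 3 rules are needed, and 3 is optimal.

3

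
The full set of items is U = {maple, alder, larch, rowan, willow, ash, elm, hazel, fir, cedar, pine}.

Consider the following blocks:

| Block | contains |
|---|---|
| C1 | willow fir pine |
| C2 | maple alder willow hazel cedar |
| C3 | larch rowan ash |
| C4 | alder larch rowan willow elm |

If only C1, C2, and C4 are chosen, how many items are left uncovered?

Union of C1, C2, C4 = {maple, alder, larch, rowan, willow, elm, hazel, fir, cedar, pine}.
Not covered: ash — 1 item.

1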